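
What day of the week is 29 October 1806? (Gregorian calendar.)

Doomsday rule: the anchor day for the 1800s is Friday. For year 06: 6÷12 = 0 r 6, and 6÷4 = 1, so 0+6+1 = 7.
Friday + 7 ≡ Friday — that's 1806's doomsday.
In October the doomsday date is Oct 10.
Oct 29 is 19 days after Oct 10; 19 mod 7 = 5, so Friday + 5 = Wednesday.

Wednesday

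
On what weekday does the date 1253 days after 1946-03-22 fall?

Mar 22, 1946 is a Friday.
1253 mod 7 = 0, so 1253 days after a Friday is Friday + 0 = Friday.

Friday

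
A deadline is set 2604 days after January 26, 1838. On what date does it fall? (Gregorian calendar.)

March 14, 1845

+365 (one year) → Jan 26, 1839 (2239 left).
+365 (one year) → Jan 26, 1840 (1874 left).
+366 (one year; includes Feb 29, 1840) → Jan 26, 1841 (1508 left).
+365 (one year) → Jan 26, 1842 (1143 left).
+365 (one year) → Jan 26, 1843 (778 left).
+365 (one year) → Jan 26, 1844 (413 left).
+366 (one year; includes Feb 29, 1844) → Jan 26, 1845 (47 left).
Jan has 31 days: +6 → Feb 1, 1845 (41 left).
Feb has 28 days: +28 → Mar 1, 1845 (13 left).
+13 → Mar 14, 1845.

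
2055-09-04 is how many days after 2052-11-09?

1029

Nov 9, 2052 → Nov 9, 2053: 365 days.
Nov 9, 2053 → Nov 9, 2054: 365 days.
Nov 9, 2054 → Dec 9, 2054: 30 days (November has 30).
Dec 9, 2054 → Jan 9, 2055: 31 days (December has 31).
Jan 9, 2055 → Feb 9, 2055: 31 days (January has 31).
Feb 9, 2055 → Mar 9, 2055: 28 days (February has 28).
Mar 9, 2055 → Apr 9, 2055: 31 days (March has 31).
Apr 9, 2055 → May 9, 2055: 30 days (April has 30).
May 9, 2055 → Jun 9, 2055: 31 days (May has 31).
Jun 9, 2055 → Jul 9, 2055: 30 days (June has 30).
Jul 9, 2055 → Aug 9, 2055: 31 days (July has 31).
Aug 9, 2055 → Sep 4, 2055: 26 days.
Total: 1029 days.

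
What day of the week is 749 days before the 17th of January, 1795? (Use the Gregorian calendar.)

First find the weekday of Jan 17, 1795. Doomsday rule: the anchor day for the 1700s is Sunday. For year 95: 95÷12 = 7 r 11, and 11÷4 = 2, so 7+11+2 = 20.
Sunday + 20 ≡ Saturday — that's 1795's doomsday.
In January the doomsday date is Jan 3 (1795 is not a leap year).
Jan 17 is 14 days after Jan 3; 14 mod 7 = 0, so Saturday + 0 = Saturday.
749 mod 7 = 0, so 749 days before a Saturday is Saturday − 0 = Saturday.

Saturday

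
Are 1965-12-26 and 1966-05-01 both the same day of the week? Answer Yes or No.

From Dec 26, 1965 to May 1, 1966 is 126 days.
126 mod 7 = 0, so they are the same weekday.
(Dec 26, 1965 is a Sunday; May 1, 1966 is a Sunday.)

Yes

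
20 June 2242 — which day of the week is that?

Monday

Doomsday rule: the anchor day for the 2200s is Friday. For year 42: 42÷12 = 3 r 6, and 6÷4 = 1, so 3+6+1 = 10.
Friday + 10 ≡ Monday — that's 2242's doomsday.
In June the doomsday date is Jun 6.
Jun 20 is 14 days after Jun 6; 14 mod 7 = 0, so Monday + 0 = Monday.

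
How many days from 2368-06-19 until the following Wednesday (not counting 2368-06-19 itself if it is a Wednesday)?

7

Jun 19, 2368 is a Wednesday.
From Wednesday to the next Wednesday is 7 days.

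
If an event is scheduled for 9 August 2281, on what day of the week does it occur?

Tuesday

Doomsday rule: the anchor day for the 2200s is Friday. For year 81: 81÷12 = 6 r 9, and 9÷4 = 2, so 6+9+2 = 17.
Friday + 17 ≡ Monday — that's 2281's doomsday.
In August the doomsday date is Aug 8.
Aug 9 is 1 day after Aug 8; 1 mod 7 = 1, so Monday + 1 = Tuesday.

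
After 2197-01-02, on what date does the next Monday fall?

January 9, 2197

Jan 2, 2197 is a Monday.
From Monday to the next Monday is 7 days.
Jan 2, 2197 + 7 = Jan 9, 2197.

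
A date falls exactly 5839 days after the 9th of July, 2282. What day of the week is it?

Jul 9, 2282 is a Sunday.
5839 mod 7 = 1, so 5839 days after a Sunday is Sunday + 1 = Monday.

Monday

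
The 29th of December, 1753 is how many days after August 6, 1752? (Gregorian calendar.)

Aug 6, 1752 → Aug 6, 1753: 365 days.
Aug 6, 1753 → Sep 6, 1753: 31 days (August has 31).
Sep 6, 1753 → Oct 6, 1753: 30 days (September has 30).
Oct 6, 1753 → Nov 6, 1753: 31 days (October has 31).
Nov 6, 1753 → Dec 6, 1753: 30 days (November has 30).
Dec 6, 1753 → Dec 29, 1753: 23 days.
Total: 510 days.

510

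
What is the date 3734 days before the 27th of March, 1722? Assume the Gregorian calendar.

January 5, 1712

−365 (one year) → Mar 27, 1721 (3369 left).
−365 (one year) → Mar 27, 1720 (3004 left).
−366 (one year; includes Feb 29, 1720) → Mar 27, 1719 (2638 left).
−365 (one year) → Mar 27, 1718 (2273 left).
−365 (one year) → Mar 27, 1717 (1908 left).
−365 (one year) → Mar 27, 1716 (1543 left).
−366 (one year; includes Feb 29, 1716) → Mar 27, 1715 (1177 left).
−365 (one year) → Mar 27, 1714 (812 left).
−365 (one year) → Mar 27, 1713 (447 left).
−365 (one year) → Mar 27, 1712 (82 left).
−27 → Feb 29, 1712 (end of Feb, 29 days; 55 left).
−29 → Jan 31, 1712 (end of Jan, 31 days; 26 left).
−26 → Jan 5, 1712.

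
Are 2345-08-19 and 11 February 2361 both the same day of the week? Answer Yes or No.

From Aug 19, 2345 to Feb 11, 2361 is 5655 days.
5655 mod 7 = 6, so they are different weekdays.
(Aug 19, 2345 is a Sunday; Feb 11, 2361 is a Saturday.)

No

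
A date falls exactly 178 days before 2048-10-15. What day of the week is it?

Monday

Oct 15, 2048 is a Thursday.
178 mod 7 = 3, so 178 days before a Thursday is Thursday − 3 = Monday.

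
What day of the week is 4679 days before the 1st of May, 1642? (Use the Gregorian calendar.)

Monday

First find the weekday of May 1, 1642. Doomsday rule: the anchor day for the 1600s is Tuesday. For year 42: 42÷12 = 3 r 6, and 6÷4 = 1, so 3+6+1 = 10.
Tuesday + 10 ≡ Friday — that's 1642's doomsday.
In May the doomsday date is May 9.
May 1 is 8 days before May 9; 8 mod 7 = 1, so Friday − 1 = Thursday.
4679 mod 7 = 3, so 4679 days before a Thursday is Thursday − 3 = Monday.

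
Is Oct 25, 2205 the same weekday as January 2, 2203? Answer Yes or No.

From Jan 2, 2203 to Oct 25, 2205 is 1027 days.
1027 mod 7 = 5, so they are different weekdays.
(Jan 2, 2203 is a Sunday; Oct 25, 2205 is a Friday.)

No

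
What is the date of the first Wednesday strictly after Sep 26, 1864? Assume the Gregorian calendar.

Sep 26, 1864 is a Monday.
From Monday to the next Wednesday is 2 days.
Sep 26, 1864 + 2 = Sep 28, 1864.

September 28, 1864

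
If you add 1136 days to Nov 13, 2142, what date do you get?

December 23, 2145

+365 (one year) → Nov 13, 2143 (771 left).
+366 (one year; includes Feb 29, 2144) → Nov 13, 2144 (405 left).
+365 (one year) → Nov 13, 2145 (40 left).
Nov has 30 days: +18 → Dec 1, 2145 (22 left).
+22 → Dec 23, 2145.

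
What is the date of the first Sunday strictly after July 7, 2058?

Jul 7, 2058 is a Sunday.
From Sunday to the next Sunday is 7 days.
Jul 7, 2058 + 7 = Jul 14, 2058.

July 14, 2058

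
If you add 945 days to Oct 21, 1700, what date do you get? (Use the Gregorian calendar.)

+365 (one year) → Oct 21, 1701 (580 left).
+365 (one year) → Oct 21, 1702 (215 left).
Oct has 31 days: +11 → Nov 1, 1702 (204 left).
Nov has 30 days: +30 → Dec 1, 1702 (174 left).
Dec has 31 days: +31 → Jan 1, 1703 (143 left).
Jan has 31 days: +31 → Feb 1, 1703 (112 left).
Feb has 28 days: +28 → Mar 1, 1703 (84 left).
Mar has 31 days: +31 → Apr 1, 1703 (53 left).
Apr has 30 days: +30 → May 1, 1703 (23 left).
+23 → May 24, 1703.

May 24, 1703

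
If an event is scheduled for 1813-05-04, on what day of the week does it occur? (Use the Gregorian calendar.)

Doomsday rule: the anchor day for the 1800s is Friday. For year 13: 13÷12 = 1 r 1, and 1÷4 = 0, so 1+1+0 = 2.
Friday + 2 ≡ Sunday — that's 1813's doomsday.
In May the doomsday date is May 9.
May 4 is 5 days before May 9; 5 mod 7 = 5, so Sunday − 5 = Tuesday.

Tuesday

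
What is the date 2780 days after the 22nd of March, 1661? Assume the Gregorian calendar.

October 31, 1668

+365 (one year) → Mar 22, 1662 (2415 left).
+365 (one year) → Mar 22, 1663 (2050 left).
+366 (one year; includes Feb 29, 1664) → Mar 22, 1664 (1684 left).
+365 (one year) → Mar 22, 1665 (1319 left).
+365 (one year) → Mar 22, 1666 (954 left).
+365 (one year) → Mar 22, 1667 (589 left).
+366 (one year; includes Feb 29, 1668) → Mar 22, 1668 (223 left).
Mar has 31 days: +10 → Apr 1, 1668 (213 left).
Apr has 30 days: +30 → May 1, 1668 (183 left).
May has 31 days: +31 → Jun 1, 1668 (152 left).
Jun has 30 days: +30 → Jul 1, 1668 (122 left).
Jul has 31 days: +31 → Aug 1, 1668 (91 left).
Aug has 31 days: +31 → Sep 1, 1668 (60 left).
Sep has 30 days: +30 → Oct 1, 1668 (30 left).
+30 → Oct 31, 1668.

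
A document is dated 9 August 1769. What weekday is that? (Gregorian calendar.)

Doomsday rule: the anchor day for the 1700s is Sunday. For year 69: 69÷12 = 5 r 9, and 9÷4 = 2, so 5+9+2 = 16.
Sunday + 16 ≡ Tuesday — that's 1769's doomsday.
In August the doomsday date is Aug 8.
Aug 9 is 1 day after Aug 8; 1 mod 7 = 1, so Tuesday + 1 = Wednesday.

Wednesday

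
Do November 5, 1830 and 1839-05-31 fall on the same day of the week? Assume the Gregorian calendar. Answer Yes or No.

Yes

From Nov 5, 1830 to May 31, 1839 is 3129 days.
3129 mod 7 = 0, so they are the same weekday.
(Nov 5, 1830 is a Friday; May 31, 1839 is a Friday.)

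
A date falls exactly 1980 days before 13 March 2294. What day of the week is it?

First find the weekday of Mar 13, 2294. Doomsday rule: the anchor day for the 2200s is Friday. For year 94: 94÷12 = 7 r 10, and 10÷4 = 2, so 7+10+2 = 19.
Friday + 19 ≡ Wednesday — that's 2294's doomsday.
In March the doomsday date is Mar 14.
Mar 13 is 1 day before Mar 14; 1 mod 7 = 1, so Wednesday − 1 = Tuesday.
1980 mod 7 = 6, so 1980 days before a Tuesday is Tuesday − 6 = Wednesday.

Wednesday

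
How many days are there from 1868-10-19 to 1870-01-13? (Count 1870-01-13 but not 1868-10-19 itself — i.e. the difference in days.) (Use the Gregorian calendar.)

Oct 19, 1868 → Oct 19, 1869: 365 days.
Oct 19, 1869 → Nov 19, 1869: 31 days (October has 31).
Nov 19, 1869 → Dec 19, 1869: 30 days (November has 30).
Dec 19, 1869 → Jan 13, 1870: 25 days.
Total: 451 days.

451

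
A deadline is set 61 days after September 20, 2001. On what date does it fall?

November 20, 2001

Sep has 30 days: +11 → Oct 1, 2001 (50 left).
Oct has 31 days: +31 → Nov 1, 2001 (19 left).
+19 → Nov 20, 2001.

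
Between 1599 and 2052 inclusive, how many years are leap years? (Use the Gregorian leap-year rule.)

111

Multiples of 4 in [1599,2052]: 114.
Of those, multiples of 100: 5 (not leap unless ÷400).
Multiples of 400: 2.
Leap years = 114 − 5 + 2 = 111.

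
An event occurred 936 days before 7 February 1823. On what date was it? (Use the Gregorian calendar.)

July 16, 1820

−365 (one year) → Feb 7, 1822 (571 left).
−365 (one year) → Feb 7, 1821 (206 left).
−7 → Jan 31, 1821 (end of Jan, 31 days; 199 left).
−31 → Dec 31, 1820 (end of Dec, 31 days; 168 left).
−31 → Nov 30, 1820 (end of Nov, 30 days; 137 left).
−30 → Oct 31, 1820 (end of Oct, 31 days; 107 left).
−31 → Sep 30, 1820 (end of Sep, 30 days; 76 left).
−30 → Aug 31, 1820 (end of Aug, 31 days; 46 left).
−31 → Jul 31, 1820 (end of Jul, 31 days; 15 left).
−15 → Jul 16, 1820.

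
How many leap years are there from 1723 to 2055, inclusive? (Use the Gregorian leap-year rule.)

81

Multiples of 4 in [1723,2055]: 83.
Of those, multiples of 100: 3 (not leap unless ÷400).
Multiples of 400: 1.
Leap years = 83 − 3 + 1 = 81.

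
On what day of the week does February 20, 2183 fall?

Doomsday rule: the anchor day for the 2100s is Sunday. For year 83: 83÷12 = 6 r 11, and 11÷4 = 2, so 6+11+2 = 19.
Sunday + 19 ≡ Friday — that's 2183's doomsday.
In February the doomsday date is Feb 28 (2183 is not a leap year).
Feb 20 is 8 days before Feb 28; 8 mod 7 = 1, so Friday − 1 = Thursday.

Thursday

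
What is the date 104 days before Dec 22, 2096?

September 9, 2096

−22 → Nov 30, 2096 (end of Nov, 30 days; 82 left).
−30 → Oct 31, 2096 (end of Oct, 31 days; 52 left).
−31 → Sep 30, 2096 (end of Sep, 30 days; 21 left).
−21 → Sep 9, 2096.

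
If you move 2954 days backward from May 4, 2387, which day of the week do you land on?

Monday

May 4, 2387 is a Monday.
2954 mod 7 = 0, so 2954 days before a Monday is Monday − 0 = Monday.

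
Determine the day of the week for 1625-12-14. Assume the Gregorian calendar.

Doomsday rule: the anchor day for the 1600s is Tuesday. For year 25: 25÷12 = 2 r 1, and 1÷4 = 0, so 2+1+0 = 3.
Tuesday + 3 ≡ Friday — that's 1625's doomsday.
In December the doomsday date is Dec 12.
Dec 14 is 2 days after Dec 12; 2 mod 7 = 2, so Friday + 2 = Sunday.

Sunday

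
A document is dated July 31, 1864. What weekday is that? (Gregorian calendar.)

Sunday

Doomsday rule: the anchor day for the 1800s is Friday. For year 64: 64÷12 = 5 r 4, and 4÷4 = 1, so 5+4+1 = 10.
Friday + 10 ≡ Monday — that's 1864's doomsday.
In July the doomsday date is Jul 11.
Jul 31 is 20 days after Jul 11; 20 mod 7 = 6, so Monday + 6 = Sunday.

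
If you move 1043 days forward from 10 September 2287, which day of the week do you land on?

Sep 10, 2287 is a Saturday.
1043 mod 7 = 0, so 1043 days after a Saturday is Saturday + 0 = Saturday.

Saturday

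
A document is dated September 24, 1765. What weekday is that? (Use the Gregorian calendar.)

Tuesday

Doomsday rule: the anchor day for the 1700s is Sunday. For year 65: 65÷12 = 5 r 5, and 5÷4 = 1, so 5+5+1 = 11.
Sunday + 11 ≡ Thursday — that's 1765's doomsday.
In September the doomsday date is Sep 5.
Sep 24 is 19 days after Sep 5; 19 mod 7 = 5, so Thursday + 5 = Tuesday.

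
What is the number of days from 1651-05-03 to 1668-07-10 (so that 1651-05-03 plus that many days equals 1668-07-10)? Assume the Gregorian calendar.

May 3, 1651 → May 3, 1652: 366 days (Feb 29, 1652 is in that span).
May 3, 1652 → May 3, 1653: 365 days.
May 3, 1653 → May 3, 1654: 365 days.
May 3, 1654 → May 3, 1655: 365 days.
May 3, 1655 → May 3, 1656: 366 days (Feb 29, 1656 is in that span).
May 3, 1656 → May 3, 1657: 365 days.
May 3, 1657 → May 3, 1658: 365 days.
May 3, 1658 → May 3, 1659: 365 days.
May 3, 1659 → May 3, 1660: 366 days (Feb 29, 1660 is in that span).
May 3, 1660 → May 3, 1661: 365 days.
May 3, 1661 → May 3, 1662: 365 days.
May 3, 1662 → May 3, 1663: 365 days.
May 3, 1663 → May 3, 1664: 366 days (Feb 29, 1664 is in that span).
May 3, 1664 → May 3, 1665: 365 days.
May 3, 1665 → May 3, 1666: 365 days.
May 3, 1666 → May 3, 1667: 365 days.
May 3, 1667 → May 3, 1668: 366 days (Feb 29, 1668 is in that span).
May 3, 1668 → Jun 3, 1668: 31 days (May has 31).
Jun 3, 1668 → Jul 3, 1668: 30 days (June has 30).
Jul 3, 1668 → Jul 10, 1668: 7 days.
Total: 6278 days.

6278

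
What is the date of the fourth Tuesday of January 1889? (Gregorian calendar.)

January 22, 1889

January 1, 1889 is a Tuesday.
The first Tuesday is therefore January 1 (same day).
The fourth Tuesday is 1 + 3×7 = January 22.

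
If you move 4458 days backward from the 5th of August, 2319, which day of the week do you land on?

Aug 5, 2319 is a Tuesday.
4458 mod 7 = 6, so 4458 days before a Tuesday is Tuesday − 6 = Wednesday.

Wednesday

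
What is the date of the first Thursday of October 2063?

October 4, 2063

October 1, 2063 is a Monday.
The first Thursday is therefore October 4 (3 days later).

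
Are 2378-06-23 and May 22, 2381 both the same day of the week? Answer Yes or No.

Yes

From Jun 23, 2378 to May 22, 2381 is 1064 days.
1064 mod 7 = 0, so they are the same weekday.
(Jun 23, 2378 is a Friday; May 22, 2381 is a Friday.)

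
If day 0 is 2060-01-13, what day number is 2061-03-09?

421

Jan 13, 2060 → Jan 13, 2061: 366 days (Feb 29, 2060 is in that span).
Jan 13, 2061 → Feb 13, 2061: 31 days (January has 31).
Feb 13, 2061 → Mar 9, 2061: 24 days.
Total: 421 days.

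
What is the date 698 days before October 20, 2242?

−365 (one year) → Oct 20, 2241 (333 left).
−20 → Sep 30, 2241 (end of Sep, 30 days; 313 left).
−30 → Aug 31, 2241 (end of Aug, 31 days; 283 left).
−31 → Jul 31, 2241 (end of Jul, 31 days; 252 left).
−31 → Jun 30, 2241 (end of Jun, 30 days; 221 left).
−30 → May 31, 2241 (end of May, 31 days; 191 left).
−31 → Apr 30, 2241 (end of Apr, 30 days; 160 left).
−30 → Mar 31, 2241 (end of Mar, 31 days; 130 left).
−31 → Feb 28, 2241 (end of Feb, 28 days; 99 left).
−28 → Jan 31, 2241 (end of Jan, 31 days; 71 left).
−31 → Dec 31, 2240 (end of Dec, 31 days; 40 left).
−31 → Nov 30, 2240 (end of Nov, 30 days; 9 left).
−9 → Nov 21, 2240.

November 21, 2240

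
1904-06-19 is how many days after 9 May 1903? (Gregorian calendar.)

May 9, 1903 → May 9, 1904: 366 days (Feb 29, 1904 is in that span).
May 9, 1904 → Jun 9, 1904: 31 days (May has 31).
Jun 9, 1904 → Jun 19, 1904: 10 days.
Total: 407 days.

407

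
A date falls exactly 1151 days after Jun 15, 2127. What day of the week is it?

Wednesday

Jun 15, 2127 is a Sunday.
1151 mod 7 = 3, so 1151 days after a Sunday is Sunday + 3 = Wednesday.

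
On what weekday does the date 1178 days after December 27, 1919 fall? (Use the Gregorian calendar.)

First find the weekday of Dec 27, 1919. Doomsday rule: the anchor day for the 1900s is Wednesday. For year 19: 19÷12 = 1 r 7, and 7÷4 = 1, so 1+7+1 = 9.
Wednesday + 9 ≡ Friday — that's 1919's doomsday.
In December the doomsday date is Dec 12.
Dec 27 is 15 days after Dec 12; 15 mod 7 = 1, so Friday + 1 = Saturday.
1178 mod 7 = 2, so 1178 days after a Saturday is Saturday + 2 = Monday.

Monday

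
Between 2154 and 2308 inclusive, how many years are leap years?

Multiples of 4 in [2154,2308]: 39.
Of those, multiples of 100: 2 (not leap unless ÷400).
Multiples of 400: 0.
Leap years = 39 − 2 + 0 = 37.

37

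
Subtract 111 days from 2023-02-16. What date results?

−16 → Jan 31, 2023 (end of Jan, 31 days; 95 left).
−31 → Dec 31, 2022 (end of Dec, 31 days; 64 left).
−31 → Nov 30, 2022 (end of Nov, 30 days; 33 left).
−30 → Oct 31, 2022 (end of Oct, 31 days; 3 left).
−3 → Oct 28, 2022.

October 28, 2022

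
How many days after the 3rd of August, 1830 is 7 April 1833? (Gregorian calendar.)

Aug 3, 1830 → Aug 3, 1831: 365 days.
Aug 3, 1831 → Aug 3, 1832: 366 days (Feb 29, 1832 is in that span).
Aug 3, 1832 → Sep 3, 1832: 31 days (August has 31).
Sep 3, 1832 → Oct 3, 1832: 30 days (September has 30).
Oct 3, 1832 → Nov 3, 1832: 31 days (October has 31).
Nov 3, 1832 → Dec 3, 1832: 30 days (November has 30).
Dec 3, 1832 → Jan 3, 1833: 31 days (December has 31).
Jan 3, 1833 → Feb 3, 1833: 31 days (January has 31).
Feb 3, 1833 → Mar 3, 1833: 28 days (February has 28).
Mar 3, 1833 → Apr 3, 1833: 31 days (March has 31).
Apr 3, 1833 → Apr 7, 1833: 4 days.
Total: 978 days.

978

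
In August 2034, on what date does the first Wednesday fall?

August 1, 2034 is a Tuesday.
The first Wednesday is therefore August 2 (1 days later).

August 2, 2034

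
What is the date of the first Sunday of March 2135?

March 1, 2135 is a Tuesday.
The first Sunday is therefore March 6 (5 days later).

March 6, 2135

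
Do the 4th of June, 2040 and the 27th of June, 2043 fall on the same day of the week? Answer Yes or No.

No

From Jun 4, 2040 to Jun 27, 2043 is 1118 days.
1118 mod 7 = 5, so they are different weekdays.
(Jun 4, 2040 is a Monday; Jun 27, 2043 is a Saturday.)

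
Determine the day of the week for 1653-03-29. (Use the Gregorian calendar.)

Saturday

Doomsday rule: the anchor day for the 1600s is Tuesday. For year 53: 53÷12 = 4 r 5, and 5÷4 = 1, so 4+5+1 = 10.
Tuesday + 10 ≡ Friday — that's 1653's doomsday.
In March the doomsday date is Mar 14.
Mar 29 is 15 days after Mar 14; 15 mod 7 = 1, so Friday + 1 = Saturday.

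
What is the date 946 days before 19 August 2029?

January 16, 2027

−365 (one year) → Aug 19, 2028 (581 left).
−366 (one year; includes Feb 29, 2028) → Aug 19, 2027 (215 left).
−19 → Jul 31, 2027 (end of Jul, 31 days; 196 left).
−31 → Jun 30, 2027 (end of Jun, 30 days; 165 left).
−30 → May 31, 2027 (end of May, 31 days; 135 left).
−31 → Apr 30, 2027 (end of Apr, 30 days; 104 left).
−30 → Mar 31, 2027 (end of Mar, 31 days; 74 left).
−31 → Feb 28, 2027 (end of Feb, 28 days; 43 left).
−28 → Jan 31, 2027 (end of Jan, 31 days; 15 left).
−15 → Jan 16, 2027.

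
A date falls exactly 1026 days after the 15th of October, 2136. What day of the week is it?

First find the weekday of Oct 15, 2136. Doomsday rule: the anchor day for the 2100s is Sunday. For year 36: 36÷12 = 3 r 0, and 0÷4 = 0, so 3+0+0 = 3.
Sunday + 3 ≡ Wednesday — that's 2136's doomsday.
In October the doomsday date is Oct 10.
Oct 15 is 5 days after Oct 10; 5 mod 7 = 5, so Wednesday + 5 = Monday.
1026 mod 7 = 4, so 1026 days after a Monday is Monday + 4 = Friday.

Friday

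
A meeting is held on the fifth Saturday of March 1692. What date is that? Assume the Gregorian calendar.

March 29, 1692

March 1, 1692 is a Saturday.
The first Saturday is therefore March 1 (same day).
The fifth Saturday is 1 + 4×7 = March 29.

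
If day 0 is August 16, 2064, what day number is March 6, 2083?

6776

Aug 16, 2064 → Aug 16, 2065: 365 days.
Aug 16, 2065 → Aug 16, 2066: 365 days.
Aug 16, 2066 → Aug 16, 2067: 365 days.
Aug 16, 2067 → Aug 16, 2068: 366 days (Feb 29, 2068 is in that span).
Aug 16, 2068 → Aug 16, 2069: 365 days.
Aug 16, 2069 → Aug 16, 2070: 365 days.
Aug 16, 2070 → Aug 16, 2071: 365 days.
Aug 16, 2071 → Aug 16, 2072: 366 days (Feb 29, 2072 is in that span).
Aug 16, 2072 → Aug 16, 2073: 365 days.
Aug 16, 2073 → Aug 16, 2074: 365 days.
Aug 16, 2074 → Aug 16, 2075: 365 days.
Aug 16, 2075 → Aug 16, 2076: 366 days (Feb 29, 2076 is in that span).
Aug 16, 2076 → Aug 16, 2077: 365 days.
Aug 16, 2077 → Aug 16, 2078: 365 days.
Aug 16, 2078 → Aug 16, 2079: 365 days.
Aug 16, 2079 → Aug 16, 2080: 366 days (Feb 29, 2080 is in that span).
Aug 16, 2080 → Aug 16, 2081: 365 days.
Aug 16, 2081 → Aug 16, 2082: 365 days.
Aug 16, 2082 → Sep 16, 2082: 31 days (August has 31).
Sep 16, 2082 → Oct 16, 2082: 30 days (September has 30).
Oct 16, 2082 → Nov 16, 2082: 31 days (October has 31).
Nov 16, 2082 → Dec 16, 2082: 30 days (November has 30).
Dec 16, 2082 → Jan 16, 2083: 31 days (December has 31).
Jan 16, 2083 → Feb 16, 2083: 31 days (January has 31).
Feb 16, 2083 → Mar 6, 2083: 18 days.
Total: 6776 days.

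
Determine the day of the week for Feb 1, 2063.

Doomsday rule: the anchor day for the 2000s is Tuesday. For year 63: 63÷12 = 5 r 3, and 3÷4 = 0, so 5+3+0 = 8.
Tuesday + 8 ≡ Wednesday — that's 2063's doomsday.
In February the doomsday date is Feb 28 (2063 is not a leap year).
Feb 1 is 27 days before Feb 28; 27 mod 7 = 6, so Wednesday − 6 = Thursday.

Thursday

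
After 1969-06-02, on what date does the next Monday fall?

June 9, 1969

Jun 2, 1969 is a Monday.
From Monday to the next Monday is 7 days.
Jun 2, 1969 + 7 = Jun 9, 1969.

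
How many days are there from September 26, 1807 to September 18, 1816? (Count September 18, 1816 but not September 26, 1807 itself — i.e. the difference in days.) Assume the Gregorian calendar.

Sep 26, 1807 → Sep 26, 1808: 366 days (Feb 29, 1808 is in that span).
Sep 26, 1808 → Sep 26, 1809: 365 days.
Sep 26, 1809 → Sep 26, 1810: 365 days.
Sep 26, 1810 → Sep 26, 1811: 365 days.
Sep 26, 1811 → Sep 26, 1812: 366 days (Feb 29, 1812 is in that span).
Sep 26, 1812 → Sep 26, 1813: 365 days.
Sep 26, 1813 → Sep 26, 1814: 365 days.
Sep 26, 1814 → Sep 26, 1815: 365 days.
Sep 26, 1815 → Oct 26, 1815: 30 days (September has 30).
Oct 26, 1815 → Nov 26, 1815: 31 days (October has 31).
Nov 26, 1815 → Dec 26, 1815: 30 days (November has 30).
Dec 26, 1815 → Jan 26, 1816: 31 days (December has 31).
Jan 26, 1816 → Feb 26, 1816: 31 days (January has 31).
Feb 26, 1816 → Mar 26, 1816: 29 days (February has 29).
Mar 26, 1816 → Apr 26, 1816: 31 days (March has 31).
Apr 26, 1816 → May 26, 1816: 30 days (April has 30).
May 26, 1816 → Jun 26, 1816: 31 days (May has 31).
Jun 26, 1816 → Jul 26, 1816: 30 days (June has 30).
Jul 26, 1816 → Aug 26, 1816: 31 days (July has 31).
Aug 26, 1816 → Sep 18, 1816: 23 days.
Total: 3280 days.

3280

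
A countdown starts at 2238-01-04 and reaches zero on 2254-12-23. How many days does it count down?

Jan 4, 2238 → Jan 4, 2239: 365 days.
Jan 4, 2239 → Jan 4, 2240: 365 days.
Jan 4, 2240 → Jan 4, 2241: 366 days (Feb 29, 2240 is in that span).
Jan 4, 2241 → Jan 4, 2242: 365 days.
Jan 4, 2242 → Jan 4, 2243: 365 days.
Jan 4, 2243 → Jan 4, 2244: 365 days.
Jan 4, 2244 → Jan 4, 2245: 366 days (Feb 29, 2244 is in that span).
Jan 4, 2245 → Jan 4, 2246: 365 days.
Jan 4, 2246 → Jan 4, 2247: 365 days.
Jan 4, 2247 → Jan 4, 2248: 365 days.
Jan 4, 2248 → Jan 4, 2249: 366 days (Feb 29, 2248 is in that span).
Jan 4, 2249 → Jan 4, 2250: 365 days.
Jan 4, 2250 → Jan 4, 2251: 365 days.
Jan 4, 2251 → Jan 4, 2252: 365 days.
Jan 4, 2252 → Jan 4, 2253: 366 days (Feb 29, 2252 is in that span).
Jan 4, 2253 → Jan 4, 2254: 365 days.
Jan 4, 2254 → Feb 4, 2254: 31 days (January has 31).
Feb 4, 2254 → Mar 4, 2254: 28 days (February has 28).
Mar 4, 2254 → Apr 4, 2254: 31 days (March has 31).
Apr 4, 2254 → May 4, 2254: 30 days (April has 30).
May 4, 2254 → Jun 4, 2254: 31 days (May has 31).
Jun 4, 2254 → Jul 4, 2254: 30 days (June has 30).
Jul 4, 2254 → Aug 4, 2254: 31 days (July has 31).
Aug 4, 2254 → Sep 4, 2254: 31 days (August has 31).
Sep 4, 2254 → Oct 4, 2254: 30 days (September has 30).
Oct 4, 2254 → Nov 4, 2254: 31 days (October has 31).
Nov 4, 2254 → Dec 4, 2254: 30 days (November has 30).
Dec 4, 2254 → Dec 23, 2254: 19 days.
Total: 6197 days.

6197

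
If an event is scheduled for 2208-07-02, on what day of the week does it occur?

Doomsday rule: the anchor day for the 2200s is Friday. For year 08: 8÷12 = 0 r 8, and 8÷4 = 2, so 0+8+2 = 10.
Friday + 10 ≡ Monday — that's 2208's doomsday.
In July the doomsday date is Jul 11.
Jul 2 is 9 days before Jul 11; 9 mod 7 = 2, so Monday − 2 = Saturday.

Saturday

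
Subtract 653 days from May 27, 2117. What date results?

−365 (one year) → May 27, 2116 (288 left).
−27 → Apr 30, 2116 (end of Apr, 30 days; 261 left).
−30 → Mar 31, 2116 (end of Mar, 31 days; 231 left).
−31 → Feb 29, 2116 (end of Feb, 29 days; 200 left).
−29 → Jan 31, 2116 (end of Jan, 31 days; 171 left).
−31 → Dec 31, 2115 (end of Dec, 31 days; 140 left).
−31 → Nov 30, 2115 (end of Nov, 30 days; 109 left).
−30 → Oct 31, 2115 (end of Oct, 31 days; 79 left).
−31 → Sep 30, 2115 (end of Sep, 30 days; 48 left).
−30 → Aug 31, 2115 (end of Aug, 31 days; 18 left).
−18 → Aug 13, 2115.

August 13, 2115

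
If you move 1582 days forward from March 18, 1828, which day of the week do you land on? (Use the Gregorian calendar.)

First find the weekday of Mar 18, 1828. Doomsday rule: the anchor day for the 1800s is Friday. For year 28: 28÷12 = 2 r 4, and 4÷4 = 1, so 2+4+1 = 7.
Friday + 7 ≡ Friday — that's 1828's doomsday.
In March the doomsday date is Mar 14.
Mar 18 is 4 days after Mar 14; 4 mod 7 = 4, so Friday + 4 = Tuesday.
1582 mod 7 = 0, so 1582 days after a Tuesday is Tuesday + 0 = Tuesday.

Tuesday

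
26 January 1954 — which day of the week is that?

Tuesday

January 1, 1954 is a Friday.
Jan 1, 1954 → Jan 26, 1954: 25 days.
Total: 25 days.
25 mod 7 = 4, so Friday + 4 = Tuesday.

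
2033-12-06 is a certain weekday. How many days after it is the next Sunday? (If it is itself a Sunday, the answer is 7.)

Dec 6, 2033 is a Tuesday.
From Tuesday to the next Sunday is 5 days.

5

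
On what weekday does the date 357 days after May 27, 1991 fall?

Monday

First find the weekday of May 27, 1991. Doomsday rule: the anchor day for the 1900s is Wednesday. For year 91: 91÷12 = 7 r 7, and 7÷4 = 1, so 7+7+1 = 15.
Wednesday + 15 ≡ Thursday — that's 1991's doomsday.
In May the doomsday date is May 9.
May 27 is 18 days after May 9; 18 mod 7 = 4, so Thursday + 4 = Monday.
357 mod 7 = 0, so 357 days after a Monday is Monday + 0 = Monday.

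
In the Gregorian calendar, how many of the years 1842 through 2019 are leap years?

43

Multiples of 4 in [1842,2019]: 44.
Of those, multiples of 100: 2 (not leap unless ÷400).
Multiples of 400: 1.
Leap years = 44 − 2 + 1 = 43.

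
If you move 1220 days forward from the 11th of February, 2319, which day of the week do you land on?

Thursday

Feb 11, 2319 is a Tuesday.
1220 mod 7 = 2, so 1220 days after a Tuesday is Tuesday + 2 = Thursday.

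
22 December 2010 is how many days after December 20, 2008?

732

Dec 20, 2008 → Dec 20, 2009: 365 days.
Dec 20, 2009 → Jan 20, 2010: 31 days (December has 31).
Jan 20, 2010 → Feb 20, 2010: 31 days (January has 31).
Feb 20, 2010 → Mar 20, 2010: 28 days (February has 28).
Mar 20, 2010 → Apr 20, 2010: 31 days (March has 31).
Apr 20, 2010 → May 20, 2010: 30 days (April has 30).
May 20, 2010 → Jun 20, 2010: 31 days (May has 31).
Jun 20, 2010 → Jul 20, 2010: 30 days (June has 30).
Jul 20, 2010 → Aug 20, 2010: 31 days (July has 31).
Aug 20, 2010 → Sep 20, 2010: 31 days (August has 31).
Sep 20, 2010 → Oct 20, 2010: 30 days (September has 30).
Oct 20, 2010 → Nov 20, 2010: 31 days (October has 31).
Nov 20, 2010 → Dec 20, 2010: 30 days (November has 30).
Dec 20, 2010 → Dec 22, 2010: 2 days.
Total: 732 days.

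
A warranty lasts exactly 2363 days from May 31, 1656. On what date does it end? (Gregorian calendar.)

November 19, 1662

+365 (one year) → May 31, 1657 (1998 left).
+365 (one year) → May 31, 1658 (1633 left).
+365 (one year) → May 31, 1659 (1268 left).
+366 (one year; includes Feb 29, 1660) → May 31, 1660 (902 left).
+365 (one year) → May 31, 1661 (537 left).
+365 (one year) → May 31, 1662 (172 left).
May has 31 days: +1 → Jun 1, 1662 (171 left).
Jun has 30 days: +30 → Jul 1, 1662 (141 left).
Jul has 31 days: +31 → Aug 1, 1662 (110 left).
Aug has 31 days: +31 → Sep 1, 1662 (79 left).
Sep has 30 days: +30 → Oct 1, 1662 (49 left).
Oct has 31 days: +31 → Nov 1, 1662 (18 left).
+18 → Nov 19, 1662.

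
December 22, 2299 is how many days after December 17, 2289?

3657

Dec 17, 2289 → Dec 17, 2290: 365 days.
Dec 17, 2290 → Dec 17, 2291: 365 days.
Dec 17, 2291 → Dec 17, 2292: 366 days (Feb 29, 2292 is in that span).
Dec 17, 2292 → Dec 17, 2293: 365 days.
Dec 17, 2293 → Dec 17, 2294: 365 days.
Dec 17, 2294 → Dec 17, 2295: 365 days.
Dec 17, 2295 → Dec 17, 2296: 366 days (Feb 29, 2296 is in that span).
Dec 17, 2296 → Dec 17, 2297: 365 days.
Dec 17, 2297 → Dec 17, 2298: 365 days.
Dec 17, 2298 → Jan 17, 2299: 31 days (December has 31).
Jan 17, 2299 → Feb 17, 2299: 31 days (January has 31).
Feb 17, 2299 → Mar 17, 2299: 28 days (February has 28).
Mar 17, 2299 → Apr 17, 2299: 31 days (March has 31).
Apr 17, 2299 → May 17, 2299: 30 days (April has 30).
May 17, 2299 → Jun 17, 2299: 31 days (May has 31).
Jun 17, 2299 → Jul 17, 2299: 30 days (June has 30).
Jul 17, 2299 → Aug 17, 2299: 31 days (July has 31).
Aug 17, 2299 → Sep 17, 2299: 31 days (August has 31).
Sep 17, 2299 → Oct 17, 2299: 30 days (September has 30).
Oct 17, 2299 → Nov 17, 2299: 31 days (October has 31).
Nov 17, 2299 → Dec 17, 2299: 30 days (November has 30).
Dec 17, 2299 → Dec 22, 2299: 5 days.
Total: 3657 days.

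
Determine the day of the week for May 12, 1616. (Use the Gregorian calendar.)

Thursday

Doomsday rule: the anchor day for the 1600s is Tuesday. For year 16: 16÷12 = 1 r 4, and 4÷4 = 1, so 1+4+1 = 6.
Tuesday + 6 ≡ Monday — that's 1616's doomsday.
In May the doomsday date is May 9.
May 12 is 3 days after May 9; 3 mod 7 = 3, so Monday + 3 = Thursday.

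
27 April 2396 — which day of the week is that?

Doomsday rule: the anchor day for the 2300s is Wednesday. For year 96: 96÷12 = 8 r 0, and 0÷4 = 0, so 8+0+0 = 8.
Wednesday + 8 ≡ Thursday — that's 2396's doomsday.
In April the doomsday date is Apr 4.
Apr 27 is 23 days after Apr 4; 23 mod 7 = 2, so Thursday + 2 = Saturday.

Saturday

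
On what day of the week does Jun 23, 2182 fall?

Sunday

January 1, 2182 is a Tuesday.
Jan 1, 2182 → Feb 1, 2182: 31 days (January has 31).
Feb 1, 2182 → Mar 1, 2182: 28 days (February has 28).
Mar 1, 2182 → Apr 1, 2182: 31 days (March has 31).
Apr 1, 2182 → May 1, 2182: 30 days (April has 30).
May 1, 2182 → Jun 1, 2182: 31 days (May has 31).
Jun 1, 2182 → Jun 23, 2182: 22 days.
Total: 173 days.
173 mod 7 = 5, so Tuesday + 5 = Sunday.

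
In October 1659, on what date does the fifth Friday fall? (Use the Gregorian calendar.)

October 31, 1659

October 1, 1659 is a Wednesday.
The first Friday is therefore October 3 (2 days later).
The fifth Friday is 3 + 4×7 = October 31.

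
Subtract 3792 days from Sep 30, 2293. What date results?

−365 (one year) → Sep 30, 2292 (3427 left).
−366 (one year; includes Feb 29, 2292) → Sep 30, 2291 (3061 left).
−365 (one year) → Sep 30, 2290 (2696 left).
−365 (one year) → Sep 30, 2289 (2331 left).
−365 (one year) → Sep 30, 2288 (1966 left).
−366 (one year; includes Feb 29, 2288) → Sep 30, 2287 (1600 left).
−365 (one year) → Sep 30, 2286 (1235 left).
−365 (one year) → Sep 30, 2285 (870 left).
−365 (one year) → Sep 30, 2284 (505 left).
−366 (one year; includes Feb 29, 2284) → Sep 30, 2283 (139 left).
−30 → Aug 31, 2283 (end of Aug, 31 days; 109 left).
−31 → Jul 31, 2283 (end of Jul, 31 days; 78 left).
−31 → Jun 30, 2283 (end of Jun, 30 days; 47 left).
−30 → May 31, 2283 (end of May, 31 days; 17 left).
−17 → May 14, 2283.

May 14, 2283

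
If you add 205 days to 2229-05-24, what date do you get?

December 15, 2229

May has 31 days: +8 → Jun 1, 2229 (197 left).
Jun has 30 days: +30 → Jul 1, 2229 (167 left).
Jul has 31 days: +31 → Aug 1, 2229 (136 left).
Aug has 31 days: +31 → Sep 1, 2229 (105 left).
Sep has 30 days: +30 → Oct 1, 2229 (75 left).
Oct has 31 days: +31 → Nov 1, 2229 (44 left).
Nov has 30 days: +30 → Dec 1, 2229 (14 left).
+14 → Dec 15, 2229.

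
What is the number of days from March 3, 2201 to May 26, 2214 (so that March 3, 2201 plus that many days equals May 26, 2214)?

Mar 3, 2201 → Mar 3, 2202: 365 days.
Mar 3, 2202 → Mar 3, 2203: 365 days.
Mar 3, 2203 → Mar 3, 2204: 366 days (Feb 29, 2204 is in that span).
Mar 3, 2204 → Mar 3, 2205: 365 days.
Mar 3, 2205 → Mar 3, 2206: 365 days.
Mar 3, 2206 → Mar 3, 2207: 365 days.
Mar 3, 2207 → Mar 3, 2208: 366 days (Feb 29, 2208 is in that span).
Mar 3, 2208 → Mar 3, 2209: 365 days.
Mar 3, 2209 → Mar 3, 2210: 365 days.
Mar 3, 2210 → Mar 3, 2211: 365 days.
Mar 3, 2211 → Mar 3, 2212: 366 days (Feb 29, 2212 is in that span).
Mar 3, 2212 → Mar 3, 2213: 365 days.
Mar 3, 2213 → Mar 3, 2214: 365 days.
Mar 3, 2214 → Apr 3, 2214: 31 days (March has 31).
Apr 3, 2214 → May 3, 2214: 30 days (April has 30).
May 3, 2214 → May 26, 2214: 23 days.
Total: 4832 days.

4832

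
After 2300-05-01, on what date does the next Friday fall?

May 1, 2300 is a Tuesday.
From Tuesday to the next Friday is 3 days.
May 1, 2300 + 3 = May 4, 2300.

May 4, 2300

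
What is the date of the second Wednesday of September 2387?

September 1, 2387 is a Tuesday.
The first Wednesday is therefore September 2 (1 days later).
The second Wednesday is 2 + 1×7 = September 9.

September 9, 2387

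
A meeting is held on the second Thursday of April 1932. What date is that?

April 1, 1932 is a Friday.
The first Thursday is therefore April 7 (6 days later).
The second Thursday is 7 + 1×7 = April 14.

April 14, 1932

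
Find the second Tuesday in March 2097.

March 12, 2097

March 1, 2097 is a Friday.
The first Tuesday is therefore March 5 (4 days later).
The second Tuesday is 5 + 1×7 = March 12.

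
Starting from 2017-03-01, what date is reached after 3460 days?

+365 (one year) → Mar 1, 2018 (3095 left).
+365 (one year) → Mar 1, 2019 (2730 left).
+366 (one year; includes Feb 29, 2020) → Mar 1, 2020 (2364 left).
+365 (one year) → Mar 1, 2021 (1999 left).
+365 (one year) → Mar 1, 2022 (1634 left).
+365 (one year) → Mar 1, 2023 (1269 left).
+366 (one year; includes Feb 29, 2024) → Mar 1, 2024 (903 left).
+365 (one year) → Mar 1, 2025 (538 left).
+365 (one year) → Mar 1, 2026 (173 left).
Mar has 31 days: +31 → Apr 1, 2026 (142 left).
Apr has 30 days: +30 → May 1, 2026 (112 left).
May has 31 days: +31 → Jun 1, 2026 (81 left).
Jun has 30 days: +30 → Jul 1, 2026 (51 left).
Jul has 31 days: +31 → Aug 1, 2026 (20 left).
+20 → Aug 21, 2026.

August 21, 2026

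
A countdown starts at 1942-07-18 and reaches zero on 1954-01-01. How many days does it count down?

4185

Jul 18, 1942 → Jul 18, 1943: 365 days.
Jul 18, 1943 → Jul 18, 1944: 366 days (Feb 29, 1944 is in that span).
Jul 18, 1944 → Jul 18, 1945: 365 days.
Jul 18, 1945 → Jul 18, 1946: 365 days.
Jul 18, 1946 → Jul 18, 1947: 365 days.
Jul 18, 1947 → Jul 18, 1948: 366 days (Feb 29, 1948 is in that span).
Jul 18, 1948 → Jul 18, 1949: 365 days.
Jul 18, 1949 → Jul 18, 1950: 365 days.
Jul 18, 1950 → Jul 18, 1951: 365 days.
Jul 18, 1951 → Jul 18, 1952: 366 days (Feb 29, 1952 is in that span).
Jul 18, 1952 → Jul 18, 1953: 365 days.
Jul 18, 1953 → Aug 18, 1953: 31 days (July has 31).
Aug 18, 1953 → Sep 18, 1953: 31 days (August has 31).
Sep 18, 1953 → Oct 18, 1953: 30 days (September has 30).
Oct 18, 1953 → Nov 18, 1953: 31 days (October has 31).
Nov 18, 1953 → Dec 18, 1953: 30 days (November has 30).
Dec 18, 1953 → Jan 1, 1954: 14 days.
Total: 4185 days.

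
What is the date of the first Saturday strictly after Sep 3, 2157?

September 10, 2157

Sep 3, 2157 is a Saturday.
From Saturday to the next Saturday is 7 days.
Sep 3, 2157 + 7 = Sep 10, 2157.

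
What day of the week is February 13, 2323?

Doomsday rule: the anchor day for the 2300s is Wednesday. For year 23: 23÷12 = 1 r 11, and 11÷4 = 2, so 1+11+2 = 14.
Wednesday + 14 ≡ Wednesday — that's 2323's doomsday.
In February the doomsday date is Feb 28 (2323 is not a leap year).
Feb 13 is 15 days before Feb 28; 15 mod 7 = 1, so Wednesday − 1 = Tuesday.

Tuesday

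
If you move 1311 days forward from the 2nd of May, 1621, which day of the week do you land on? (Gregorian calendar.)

Tuesday

First find the weekday of May 2, 1621. Doomsday rule: the anchor day for the 1600s is Tuesday. For year 21: 21÷12 = 1 r 9, and 9÷4 = 2, so 1+9+2 = 12.
Tuesday + 12 ≡ Sunday — that's 1621's doomsday.
In May the doomsday date is May 9.
May 2 is 7 days before May 9; 7 mod 7 = 0, so Sunday − 0 = Sunday.
1311 mod 7 = 2, so 1311 days after a Sunday is Sunday + 2 = Tuesday.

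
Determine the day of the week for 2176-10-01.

Doomsday rule: the anchor day for the 2100s is Sunday. For year 76: 76÷12 = 6 r 4, and 4÷4 = 1, so 6+4+1 = 11.
Sunday + 11 ≡ Thursday — that's 2176's doomsday.
In October the doomsday date is Oct 10.
Oct 1 is 9 days before Oct 10; 9 mod 7 = 2, so Thursday − 2 = Tuesday.

Tuesday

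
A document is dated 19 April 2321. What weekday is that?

Doomsday rule: the anchor day for the 2300s is Wednesday. For year 21: 21÷12 = 1 r 9, and 9÷4 = 2, so 1+9+2 = 12.
Wednesday + 12 ≡ Monday — that's 2321's doomsday.
In April the doomsday date is Apr 4.
Apr 19 is 15 days after Apr 4; 15 mod 7 = 1, so Monday + 1 = Tuesday.

Tuesday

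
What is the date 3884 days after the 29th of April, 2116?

+365 (one year) → Apr 29, 2117 (3519 left).
+365 (one year) → Apr 29, 2118 (3154 left).
+365 (one year) → Apr 29, 2119 (2789 left).
+366 (one year; includes Feb 29, 2120) → Apr 29, 2120 (2423 left).
+365 (one year) → Apr 29, 2121 (2058 left).
+365 (one year) → Apr 29, 2122 (1693 left).
+365 (one year) → Apr 29, 2123 (1328 left).
+366 (one year; includes Feb 29, 2124) → Apr 29, 2124 (962 left).
+365 (one year) → Apr 29, 2125 (597 left).
+365 (one year) → Apr 29, 2126 (232 left).
Apr has 30 days: +2 → May 1, 2126 (230 left).
May has 31 days: +31 → Jun 1, 2126 (199 left).
Jun has 30 days: +30 → Jul 1, 2126 (169 left).
Jul has 31 days: +31 → Aug 1, 2126 (138 left).
Aug has 31 days: +31 → Sep 1, 2126 (107 left).
Sep has 30 days: +30 → Oct 1, 2126 (77 left).
Oct has 31 days: +31 → Nov 1, 2126 (46 left).
Nov has 30 days: +30 → Dec 1, 2126 (16 left).
+16 → Dec 17, 2126.

December 17, 2126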